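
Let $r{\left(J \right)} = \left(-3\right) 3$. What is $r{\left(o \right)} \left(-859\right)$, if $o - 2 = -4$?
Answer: $7731$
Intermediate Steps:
$o = -2$ ($o = 2 - 4 = -2$)
$r{\left(J \right)} = -9$
$r{\left(o \right)} \left(-859\right) = \left(-9\right) \left(-859\right) = 7731$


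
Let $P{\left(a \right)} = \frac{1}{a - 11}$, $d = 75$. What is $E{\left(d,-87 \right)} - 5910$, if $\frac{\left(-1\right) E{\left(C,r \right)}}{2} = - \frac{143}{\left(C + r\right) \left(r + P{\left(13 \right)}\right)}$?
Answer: $- \frac{3067147}{519} \approx -5909.7$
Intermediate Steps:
$P{\left(a \right)} = \frac{1}{-11 + a}$
$E{\left(C,r \right)} = \frac{286}{\left(\frac{1}{2} + r\right) \left(C + r\right)}$ ($E{\left(C,r \right)} = - 2 \left(- \frac{143}{\left(C + r\right) \left(r + \frac{1}{-11 + 13}\right)}\right) = - 2 \left(- \frac{143}{\left(C + r\right) \left(r + \frac{1}{2}\right)}\right) = - 2 \left(- \frac{143}{\left(C + r\right) \left(\frac{1}{2} + r\right)}\right) = - 2 \left(- \frac{143}{\left(\frac{1}{2} + r\right) \left(C + r\right)}\right) = \frac{286}{\left(\frac{1}{2} + r\right) \left(C + r\right)}$)
$E{\left(d,-87 \right)} - 5910 = \frac{572}{75 - 87 + 2 \left(-87\right)^{2} + 2 \cdot 75 \left(-87\right)} - 5910 = \frac{572}{75 - 87 + 2 \cdot 7569 - 13050} - 5910 = \frac{572}{75 - 87 + 15138 - 13050} - 5910 = \frac{572}{2076} - 5910 = 572 \cdot \frac{1}{2076} - 5910 = \frac{143}{519} - 5910 = - \frac{3067147}{519}$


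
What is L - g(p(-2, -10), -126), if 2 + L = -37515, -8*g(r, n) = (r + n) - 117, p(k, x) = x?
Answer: -300389/8 ≈ -37549.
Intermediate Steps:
g(r, n) = 117/8 - n/8 - r/8 (g(r, n) = -((r + n) - 117)/8 = -((n + r) - 117)/8 = -(-117 + n + r)/8 = 117/8 - n/8 - r/8)
L = -37517 (L = -2 - 37515 = -37517)
L - g(p(-2, -10), -126) = -37517 - (117/8 - ⅛*(-126) - ⅛*(-10)) = -37517 - (117/8 + 63/4 + 5/4) = -37517 - 1*253/8 = -37517 - 253/8 = -300389/8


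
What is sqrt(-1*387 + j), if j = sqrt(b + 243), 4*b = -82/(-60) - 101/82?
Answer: sqrt(-585492300 + 1230*sqrt(367685745))/1230 ≈ 19.272*I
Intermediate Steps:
b = 83/2460 (b = (-82/(-60) - 101/82)/4 = (-82*(-1/60) - 101*1/82)/4 = (41/30 - 101/82)/4 = (1/4)*(83/615) = 83/2460 ≈ 0.033740)
j = sqrt(367685745)/1230 (j = sqrt(83/2460 + 243) = sqrt(597863/2460) = sqrt(367685745)/1230 ≈ 15.590)
sqrt(-1*387 + j) = sqrt(-1*387 + sqrt(367685745)/1230) = sqrt(-387 + sqrt(367685745)/1230)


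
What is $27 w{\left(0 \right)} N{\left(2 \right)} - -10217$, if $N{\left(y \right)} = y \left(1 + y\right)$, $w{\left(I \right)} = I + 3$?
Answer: $10703$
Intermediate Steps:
$w{\left(I \right)} = 3 + I$
$27 w{\left(0 \right)} N{\left(2 \right)} - -10217 = 27 \left(3 + 0\right) 2 \left(1 + 2\right) - -10217 = 27 \cdot 3 \cdot 2 \cdot 3 + 10217 = 81 \cdot 6 + 10217 = 486 + 10217 = 10703$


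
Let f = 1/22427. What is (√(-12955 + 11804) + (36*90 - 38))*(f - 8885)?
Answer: -638042988588/22427 - 199263894*I*√1151/22427 ≈ -2.845e+7 - 3.0144e+5*I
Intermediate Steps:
f = 1/22427 ≈ 4.4589e-5
(√(-12955 + 11804) + (36*90 - 38))*(f - 8885) = (√(-12955 + 11804) + (36*90 - 38))*(1/22427 - 8885) = (√(-1151) + (3240 - 38))*(-199263894/22427) = (I*√1151 + 3202)*(-199263894/22427) = (3202 + I*√1151)*(-199263894/22427) = -638042988588/22427 - 199263894*I*√1151/22427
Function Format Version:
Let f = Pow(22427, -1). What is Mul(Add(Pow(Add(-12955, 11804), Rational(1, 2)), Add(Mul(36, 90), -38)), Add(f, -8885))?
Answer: Add(Rational(-638042988588, 22427), Mul(Rational(-199263894, 22427), I, Pow(1151, Rational(1, 2)))) ≈ Add(-2.8450e+7, Mul(-3.0144e+5, I))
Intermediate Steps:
f = Rational(1, 22427) ≈ 4.4589e-5
Mul(Add(Pow(Add(-12955, 11804), Rational(1, 2)), Add(Mul(36, 90), -38)), Add(f, -8885)) = Mul(Add(Pow(Add(-12955, 11804), Rational(1, 2)), Add(Mul(36, 90), -38)), Add(Rational(1, 22427), -8885)) = Mul(Add(Pow(-1151, Rational(1, 2)), Add(3240, -38)), Rational(-199263894, 22427)) = Mul(Add(Mul(I, Pow(1151, Rational(1, 2))), 3202), Rational(-199263894, 22427)) = Mul(Add(3202, Mul(I, Pow(1151, Rational(1, 2)))), Rational(-199263894, 22427)) = Add(Rational(-638042988588, 22427), Mul(Rational(-199263894, 22427), I, Pow(1151, Rational(1, 2))))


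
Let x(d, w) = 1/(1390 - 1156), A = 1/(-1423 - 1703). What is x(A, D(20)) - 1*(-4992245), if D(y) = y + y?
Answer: 1168185331/234 ≈ 4.9922e+6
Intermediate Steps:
D(y) = 2*y
A = -1/3126 (A = 1/(-3126) = -1/3126 ≈ -0.00031990)
x(d, w) = 1/234
x(A, D(20)) - 1*(-4992245) = 1/234 - 1*(-4992245) = 1/234 + 4992245 = 1168185331/234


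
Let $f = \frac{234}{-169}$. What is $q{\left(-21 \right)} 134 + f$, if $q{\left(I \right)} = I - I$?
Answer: $- \frac{18}{13} \approx -1.3846$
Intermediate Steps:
$q{\left(I \right)} = 0$
$f = - \frac{18}{13}$ ($f = 234 \left(- \frac{1}{169}\right) = - \frac{18}{13} \approx -1.3846$)
$q{\left(-21 \right)} 134 + f = 0 \cdot 134 - \frac{18}{13} = 0 - \frac{18}{13} = - \frac{18}{13}$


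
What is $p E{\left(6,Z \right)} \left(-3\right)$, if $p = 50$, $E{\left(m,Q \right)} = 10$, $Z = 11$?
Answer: $-1500$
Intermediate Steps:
$p E{\left(6,Z \right)} \left(-3\right) = 50 \cdot 10 \left(-3\right) = 500 \left(-3\right) = -1500$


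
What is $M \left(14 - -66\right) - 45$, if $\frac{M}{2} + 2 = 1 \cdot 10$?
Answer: $1235$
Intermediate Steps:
$M = 16$ ($M = -4 + 2 \cdot 1 \cdot 10 = -4 + 2 \cdot 10 = -4 + 20 = 16$)
$M \left(14 - -66\right) - 45 = 16 \left(14 - -66\right) - 45 = 16 \left(14 + 66\right) - 45 = 16 \cdot 80 - 45 = 1280 - 45 = 1235$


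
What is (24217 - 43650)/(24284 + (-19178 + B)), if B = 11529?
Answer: -19433/16635 ≈ -1.1682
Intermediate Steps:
(24217 - 43650)/(24284 + (-19178 + B)) = (24217 - 43650)/(24284 + (-19178 + 11529)) = -19433/(24284 - 7649) = -19433/16635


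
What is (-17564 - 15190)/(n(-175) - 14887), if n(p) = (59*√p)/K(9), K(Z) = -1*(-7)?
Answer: 1706630793/775723204 + 4831215*I*√7/775723204 ≈ 2.2001 + 0.016478*I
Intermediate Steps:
K(Z) = 7
n(p) = 59*√p/7 (n(p) = (59*√p)/7 = (59*√p)*(⅐) = 59*√p/7)
(-17564 - 15190)/(n(-175) - 14887) = (-17564 - 15190)/(59*√(-175)/7 - 14887) = -32754/(59*(5*I*√7)/7 - 14887) = -32754/(295*I*√7/7 - 14887) = -32754/(-14887 + 295*I*√7/7)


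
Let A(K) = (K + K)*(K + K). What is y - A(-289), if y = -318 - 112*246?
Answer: -361954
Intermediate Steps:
A(K) = 4*K² (A(K) = (2*K)*(2*K) = 4*K²)
y = -27870 (y = -318 - 27552 = -27870)
y - A(-289) = -27870 - 4*(-289)² = -27870 - 4*83521 = -27870 - 1*334084 = -27870 - 334084 = -361954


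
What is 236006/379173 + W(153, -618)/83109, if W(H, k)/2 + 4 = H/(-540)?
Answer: 196109744053/315126888570 ≈ 0.62232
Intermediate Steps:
W(H, k) = -8 - H/270 (W(H, k) = -8 + 2*(H/(-540)) = -8 + 2*(H*(-1/540)) = -8 + 2*(-H/540) = -8 - H/270)
236006/379173 + W(153, -618)/83109 = 236006/379173 + (-8 - 1/270*153)/83109 = 236006*(1/379173) + (-8 - 17/30)*(1/83109) = 236006/379173 - 257/30*1/83109 = 236006/379173 - 257/2493270 = 196109744053/315126888570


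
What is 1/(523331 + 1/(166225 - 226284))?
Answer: 60059/31430736528 ≈ 1.9108e-6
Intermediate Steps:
1/(523331 + 1/(166225 - 226284)) = 1/(523331 + 1/(-60059)) = 1/(523331 - 1/60059) = 1/(31430736528/60059) = 60059/31430736528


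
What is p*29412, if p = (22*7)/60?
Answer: 377454/5 ≈ 75491.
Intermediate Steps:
p = 77/30 (p = 154*(1/60) = 77/30 ≈ 2.5667)
p*29412 = (77/30)*29412 = 377454/5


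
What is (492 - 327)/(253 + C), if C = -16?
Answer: 55/79 ≈ 0.69620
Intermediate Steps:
(492 - 327)/(253 + C) = (492 - 327)/(253 - 16) = 165/237 = 165*(1/237) = 55/79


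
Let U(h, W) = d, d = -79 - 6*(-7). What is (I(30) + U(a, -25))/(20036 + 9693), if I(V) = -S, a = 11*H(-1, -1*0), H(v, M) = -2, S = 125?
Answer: -162/29729 ≈ -0.0054492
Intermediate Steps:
d = -37 (d = -79 + 42 = -37)
a = -22 (a = 11*(-2) = -22)
U(h, W) = -37
I(V) = -125 (I(V) = -1*125 = -125)
(I(30) + U(a, -25))/(20036 + 9693) = (-125 - 37)/(20036 + 9693) = -162/29729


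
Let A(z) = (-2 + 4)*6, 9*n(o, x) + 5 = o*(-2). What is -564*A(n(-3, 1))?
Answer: -6768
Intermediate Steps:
n(o, x) = -5/9 - 2*o/9 (n(o, x) = -5/9 + (o*(-2))/9 = -5/9 + (-2*o)/9 = -5/9 - 2*o/9)
A(z) = 12 (A(z) = 2*6 = 12)
-564*A(n(-3, 1)) = -564*12 = -6768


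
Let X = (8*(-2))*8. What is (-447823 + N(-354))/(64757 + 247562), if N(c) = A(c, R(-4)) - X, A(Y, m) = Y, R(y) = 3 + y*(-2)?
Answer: -64007/44617 ≈ -1.4346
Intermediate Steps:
R(y) = 3 - 2*y
X = -128 (X = -16*8 = -128)
N(c) = 128 + c (N(c) = c - 1*(-128) = c + 128 = 128 + c)
(-447823 + N(-354))/(64757 + 247562) = (-447823 + (128 - 354))/(64757 + 247562) = (-447823 - 226)/312319 = -448049*1/312319 = -64007/44617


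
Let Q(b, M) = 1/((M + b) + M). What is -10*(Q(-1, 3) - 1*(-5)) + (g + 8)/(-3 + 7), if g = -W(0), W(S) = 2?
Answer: -101/2 ≈ -50.500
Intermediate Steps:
Q(b, M) = 1/(b + 2*M)
g = -2 (g = -1*2 = -2)
-10*(Q(-1, 3) - 1*(-5)) + (g + 8)/(-3 + 7) = -10*(1/(-1 + 2*3) - 1*(-5)) + (-2 + 8)/(-3 + 7) = -10*(1/(-1 + 6) + 5) + 6/4 = -10*(1/5 + 5) + 6*(¼) = -10*(⅕ + 5) + 3/2 = -10*26/5 + 3/2 = -52 + 3/2 = -101/2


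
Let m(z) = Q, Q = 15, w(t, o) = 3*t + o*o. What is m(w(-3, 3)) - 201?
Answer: -186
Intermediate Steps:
w(t, o) = o² + 3*t (w(t, o) = 3*t + o² = o² + 3*t)
m(z) = 15
m(w(-3, 3)) - 201 = 15 - 201 = -186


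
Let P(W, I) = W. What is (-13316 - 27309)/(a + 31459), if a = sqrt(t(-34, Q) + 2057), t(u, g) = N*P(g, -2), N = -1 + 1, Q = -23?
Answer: -1278021875/989666624 + 446875*sqrt(17)/989666624 ≈ -1.2895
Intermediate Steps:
N = 0
t(u, g) = 0 (t(u, g) = 0*g = 0)
a = 11*sqrt(17) (a = sqrt(0 + 2057) = sqrt(2057) = 11*sqrt(17) ≈ 45.354)
(-13316 - 27309)/(a + 31459) = (-13316 - 27309)/(11*sqrt(17) + 31459) = -40625/(31459 + 11*sqrt(17))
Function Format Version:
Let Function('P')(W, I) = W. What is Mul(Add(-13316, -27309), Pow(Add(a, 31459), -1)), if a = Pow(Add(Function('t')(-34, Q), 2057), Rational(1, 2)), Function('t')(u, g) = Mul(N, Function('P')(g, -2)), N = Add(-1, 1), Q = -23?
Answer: Add(Rational(-1278021875, 989666624), Mul(Rational(446875, 989666624), Pow(17, Rational(1, 2)))) ≈ -1.2895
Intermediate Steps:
N = 0
Function('t')(u, g) = 0 (Function('t')(u, g) = Mul(0, g) = 0)
a = Mul(11, Pow(17, Rational(1, 2))) (a = Pow(Add(0, 2057), Rational(1, 2)) = Pow(2057, Rational(1, 2)) = Mul(11, Pow(17, Rational(1, 2))) ≈ 45.354)
Mul(Add(-13316, -27309), Pow(Add(a, 31459), -1)) = Mul(Add(-13316, -27309), Pow(Add(Mul(11, Pow(17, Rational(1, 2))), 31459), -1)) = Mul(-40625, Pow(Add(31459, Mul(11, Pow(17, Rational(1, 2)))), -1))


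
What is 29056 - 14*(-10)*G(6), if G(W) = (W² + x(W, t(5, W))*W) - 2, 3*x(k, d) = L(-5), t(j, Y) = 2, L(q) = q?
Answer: 32416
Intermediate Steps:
x(k, d) = -5/3 (x(k, d) = (⅓)*(-5) = -5/3)
G(W) = -2 + W² - 5*W/3 (G(W) = (W² - 5*W/3) - 2 = -2 + W² - 5*W/3)
29056 - 14*(-10)*G(6) = 29056 - 14*(-10)*(-2 + 6² - 5/3*6) = 29056 - (-140)*(-2 + 36 - 10) = 29056 - (-140)*24 = 29056 - 1*(-3360) = 29056 + 3360 = 32416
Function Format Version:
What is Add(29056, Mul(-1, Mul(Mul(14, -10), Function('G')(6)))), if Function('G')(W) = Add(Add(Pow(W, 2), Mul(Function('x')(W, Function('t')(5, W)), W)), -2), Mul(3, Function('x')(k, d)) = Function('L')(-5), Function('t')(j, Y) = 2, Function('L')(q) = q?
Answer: 32416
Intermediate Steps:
Function('x')(k, d) = Rational(-5, 3) (Function('x')(k, d) = Mul(Rational(1, 3), -5) = Rational(-5, 3))
Function('G')(W) = Add(-2, Pow(W, 2), Mul(Rational(-5, 3), W)) (Function('G')(W) = Add(Add(Pow(W, 2), Mul(Rational(-5, 3), W)), -2) = Add(-2, Pow(W, 2), Mul(Rational(-5, 3), W)))
Add(29056, Mul(-1, Mul(Mul(14, -10), Function('G')(6)))) = Add(29056, Mul(-1, Mul(Mul(14, -10), Add(-2, Pow(6, 2), Mul(Rational(-5, 3), 6))))) = Add(29056, Mul(-1, Mul(-140, Add(-2, 36, -10)))) = Add(29056, Mul(-1, Mul(-140, 24))) = Add(29056, Mul(-1, -3360)) = Add(29056, 3360) = 32416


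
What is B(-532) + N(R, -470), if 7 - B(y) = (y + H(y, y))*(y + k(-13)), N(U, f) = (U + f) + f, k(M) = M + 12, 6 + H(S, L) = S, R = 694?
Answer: -570549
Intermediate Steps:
H(S, L) = -6 + S
k(M) = 12 + M
N(U, f) = U + 2*f
B(y) = 7 - (-1 + y)*(-6 + 2*y) (B(y) = 7 - (y + (-6 + y))*(y + (12 - 13)) = 7 - (-6 + 2*y)*(y - 1) = 7 - (-6 + 2*y)*(-1 + y) = 7 - (-1 + y)*(-6 + 2*y))
B(-532) + N(R, -470) = (1 - 2*(-532)² + 8*(-532)) + (694 + 2*(-470)) = (1 - 2*283024 - 4256) + (694 - 940) = (1 - 566048 - 4256) - 246 = -570303 - 246 = -570549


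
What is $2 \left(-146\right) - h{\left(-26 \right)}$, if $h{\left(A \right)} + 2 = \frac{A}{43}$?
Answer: $- \frac{12444}{43} \approx -289.4$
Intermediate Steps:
$h{\left(A \right)} = -2 + \frac{A}{43}$
$2 \left(-146\right) - h{\left(-26 \right)} = 2 \left(-146\right) - \left(-2 + \frac{1}{43} \left(-26\right)\right) = -292 - \left(-2 - \frac{26}{43}\right) = -292 - - \frac{112}{43} = -292 + \frac{112}{43} = - \frac{12444}{43}$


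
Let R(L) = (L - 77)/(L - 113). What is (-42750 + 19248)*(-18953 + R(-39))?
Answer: 8462893935/19 ≈ 4.4542e+8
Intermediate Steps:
R(L) = (-77 + L)/(-113 + L)
(-42750 + 19248)*(-18953 + R(-39)) = (-42750 + 19248)*(-18953 + (-77 - 39)/(-113 - 39)) = -23502*(-18953 - 116/(-152)) = -23502*(-18953 - 1/152*(-116)) = -23502*(-18953 + 29/38) = -23502*(-720185/38) = 8462893935/19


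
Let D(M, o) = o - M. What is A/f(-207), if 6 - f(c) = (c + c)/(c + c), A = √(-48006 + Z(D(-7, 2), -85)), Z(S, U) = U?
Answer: I*√48091/5 ≈ 43.859*I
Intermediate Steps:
A = I*√48091 (A = √(-48006 - 85) = √(-48091) = I*√48091 ≈ 219.3*I)
f(c) = 5 (f(c) = 6 - (c + c)/(c + c) = 6 - 2*c/(2*c) = 6 - 2*c*1/(2*c) = 6 - 1*1 = 6 - 1 = 5)
A/f(-207) = (I*√48091)/5 = (I*√48091)*(⅕) = I*√48091/5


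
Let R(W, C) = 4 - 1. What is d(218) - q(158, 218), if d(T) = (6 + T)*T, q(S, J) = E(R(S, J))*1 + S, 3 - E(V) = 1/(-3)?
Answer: 146012/3 ≈ 48671.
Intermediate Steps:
R(W, C) = 3
E(V) = 10/3 (E(V) = 3 - 1/(-3) = 3 - 1*(-⅓) = 3 + ⅓ = 10/3)
q(S, J) = 10/3 + S (q(S, J) = (10/3)*1 + S = 10/3 + S)
d(T) = T*(6 + T)
d(218) - q(158, 218) = 218*(6 + 218) - (10/3 + 158) = 218*224 - 1*484/3 = 48832 - 484/3 = 146012/3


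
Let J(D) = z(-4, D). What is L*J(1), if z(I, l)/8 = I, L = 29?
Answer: -928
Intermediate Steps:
z(I, l) = 8*I
J(D) = -32 (J(D) = 8*(-4) = -32)
L*J(1) = 29*(-32) = -928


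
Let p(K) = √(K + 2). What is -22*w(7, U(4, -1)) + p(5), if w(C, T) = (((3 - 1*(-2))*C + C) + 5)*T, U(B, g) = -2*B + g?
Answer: 9306 + √7 ≈ 9308.6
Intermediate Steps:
U(B, g) = g - 2*B
p(K) = √(2 + K)
w(C, T) = T*(5 + 6*C) (w(C, T) = (((3 + 2)*C + C) + 5)*T = ((5*C + C) + 5)*T = (6*C + 5)*T = (5 + 6*C)*T = T*(5 + 6*C))
-22*w(7, U(4, -1)) + p(5) = -22*(-1 - 2*4)*(5 + 6*7) + √(2 + 5) = -22*(-1 - 8)*(5 + 42) + √7 = -(-198)*47 + √7 = -22*(-423) + √7 = 9306 + √7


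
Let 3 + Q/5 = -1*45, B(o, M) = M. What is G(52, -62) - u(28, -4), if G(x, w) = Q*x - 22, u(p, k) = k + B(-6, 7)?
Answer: -12505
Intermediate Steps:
Q = -240 (Q = -15 + 5*(-1*45) = -15 + 5*(-45) = -15 - 225 = -240)
u(p, k) = 7 + k (u(p, k) = k + 7 = 7 + k)
G(x, w) = -22 - 240*x (G(x, w) = -240*x - 22 = -22 - 240*x)
G(52, -62) - u(28, -4) = (-22 - 240*52) - (7 - 4) = (-22 - 12480) - 1*3 = -12502 - 3 = -12505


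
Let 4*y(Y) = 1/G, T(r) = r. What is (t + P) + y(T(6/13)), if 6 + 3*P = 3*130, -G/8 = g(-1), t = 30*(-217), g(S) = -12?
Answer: -2450687/384 ≈ -6382.0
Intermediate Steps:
t = -6510
G = 96 (G = -8*(-12) = 96)
y(Y) = 1/384 (y(Y) = (¼)/96 = (¼)*(1/96) = 1/384)
P = 128 (P = -2 + (3*130)/3 = -2 + (⅓)*390 = -2 + 130 = 128)
(t + P) + y(T(6/13)) = (-6510 + 128) + 1/384 = -6382 + 1/384 = -2450687/384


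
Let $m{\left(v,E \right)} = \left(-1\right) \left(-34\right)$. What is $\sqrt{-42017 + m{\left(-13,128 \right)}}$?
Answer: $i \sqrt{41983} \approx 204.9 i$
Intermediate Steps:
$m{\left(v,E \right)} = 34$
$\sqrt{-42017 + m{\left(-13,128 \right)}} = \sqrt{-42017 + 34} = \sqrt{-41983} = i \sqrt{41983}$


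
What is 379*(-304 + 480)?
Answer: 66704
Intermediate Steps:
379*(-304 + 480) = 379*176 = 66704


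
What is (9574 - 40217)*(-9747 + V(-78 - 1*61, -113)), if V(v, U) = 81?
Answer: 296195238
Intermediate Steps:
(9574 - 40217)*(-9747 + V(-78 - 1*61, -113)) = (9574 - 40217)*(-9747 + 81) = -30643*(-9666) = 296195238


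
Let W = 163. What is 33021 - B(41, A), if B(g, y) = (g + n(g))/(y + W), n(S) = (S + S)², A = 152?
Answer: 692990/21 ≈ 33000.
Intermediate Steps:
n(S) = 4*S² (n(S) = (2*S)² = 4*S²)
B(g, y) = (g + 4*g²)/(163 + y) (B(g, y) = (g + 4*g²)/(y + 163) = (g + 4*g²)/(163 + y))
33021 - B(41, A) = 33021 - 41*(1 + 4*41)/(163 + 152) = 33021 - 41*(1 + 164)/315 = 33021 - 41*165/315 = 33021 - 1*451/21 = 33021 - 451/21 = 692990/21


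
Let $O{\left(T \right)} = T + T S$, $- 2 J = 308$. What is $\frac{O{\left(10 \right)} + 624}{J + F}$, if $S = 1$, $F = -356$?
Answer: $- \frac{322}{255} \approx -1.2627$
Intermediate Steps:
$J = -154$ ($J = \left(- \frac{1}{2}\right) 308 = -154$)
$O{\left(T \right)} = 2 T$ ($O{\left(T \right)} = T + T 1 = T + T = 2 T$)
$\frac{O{\left(10 \right)} + 624}{J + F} = \frac{2 \cdot 10 + 624}{-154 - 356} = \frac{20 + 624}{-510} = 644 \left(- \frac{1}{510}\right) = - \frac{322}{255}$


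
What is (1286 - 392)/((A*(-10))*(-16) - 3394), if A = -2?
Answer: -149/619 ≈ -0.24071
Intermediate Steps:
(1286 - 392)/((A*(-10))*(-16) - 3394) = (1286 - 392)/(-2*(-10)*(-16) - 3394) = 894/(20*(-16) - 3394) = 894/(-320 - 3394) = 894/(-3714) = 894*(-1/3714) = -149/619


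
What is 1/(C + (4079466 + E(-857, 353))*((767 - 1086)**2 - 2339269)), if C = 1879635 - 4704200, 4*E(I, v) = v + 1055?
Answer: -1/9128628238109 ≈ -1.0955e-13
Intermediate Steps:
E(I, v) = 1055/4 + v/4 (E(I, v) = (v + 1055)/4 = (1055 + v)/4 = 1055/4 + v/4)
C = -2824565
1/(C + (4079466 + E(-857, 353))*((767 - 1086)**2 - 2339269)) = 1/(-2824565 + (4079466 + (1055/4 + (1/4)*353))*((767 - 1086)**2 - 2339269)) = 1/(-2824565 + (4079466 + (1055/4 + 353/4))*((-319)**2 - 2339269)) = 1/(-2824565 + (4079466 + 352)*(101761 - 2339269)) = 1/(-2824565 + 4079818*(-2237508)) = 1/(-2824565 - 9128625413544) = 1/(-9128628238109) = -1/9128628238109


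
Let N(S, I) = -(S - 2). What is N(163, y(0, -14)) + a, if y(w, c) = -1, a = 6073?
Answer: 5912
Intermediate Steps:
N(S, I) = 2 - S (N(S, I) = -(-2 + S) = 2 - S)
N(163, y(0, -14)) + a = (2 - 1*163) + 6073 = (2 - 163) + 6073 = -161 + 6073 = 5912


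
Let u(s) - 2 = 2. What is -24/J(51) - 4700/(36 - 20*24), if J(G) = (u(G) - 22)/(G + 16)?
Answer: 3697/37 ≈ 99.919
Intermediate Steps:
u(s) = 4 (u(s) = 2 + 2 = 4)
J(G) = -18/(16 + G) (J(G) = (4 - 22)/(G + 16) = -18/(16 + G))
-24/J(51) - 4700/(36 - 20*24) = -24/((-18/(16 + 51))) - 4700/(36 - 20*24) = -24/((-18/67)) - 4700/(36 - 480) = -24/((-18*1/67)) - 4700/(-444) = -24/(-18/67) - 4700*(-1/444) = -24*(-67/18) + 1175/111 = 268/3 + 1175/111 = 3697/37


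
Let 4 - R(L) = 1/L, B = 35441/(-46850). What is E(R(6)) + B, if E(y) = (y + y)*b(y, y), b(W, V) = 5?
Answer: 5281427/140550 ≈ 37.577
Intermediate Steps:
B = -35441/46850 (B = 35441*(-1/46850) = -35441/46850 ≈ -0.75648)
R(L) = 4 - 1/L
E(y) = 10*y (E(y) = (y + y)*5 = (2*y)*5 = 10*y)
E(R(6)) + B = 10*(4 - 1/6) - 35441/46850 = 10*(23/6) - 35441/46850 = 115/3 - 35441/46850 = 5281427/140550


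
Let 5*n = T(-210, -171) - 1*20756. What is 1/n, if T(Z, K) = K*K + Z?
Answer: 1/1655 ≈ 0.00060423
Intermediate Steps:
T(Z, K) = Z + K² (T(Z, K) = K² + Z = Z + K²)
n = 1655 (n = ((-210 + (-171)²) - 1*20756)/5 = ((-210 + 29241) - 20756)/5 = (29031 - 20756)/5 = (⅕)*8275 = 1655)
1/n = 1/1655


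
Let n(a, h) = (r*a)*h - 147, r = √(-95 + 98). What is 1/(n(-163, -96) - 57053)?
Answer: -3575/158578768 - 489*√3/79289384 ≈ -3.3226e-5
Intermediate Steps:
r = √3 ≈ 1.7320
n(a, h) = -147 + a*h*√3 (n(a, h) = (√3*a)*h - 147 = (a*√3)*h - 147 = a*h*√3 - 147 = -147 + a*h*√3)
1/(n(-163, -96) - 57053) = 1/((-147 - 163*(-96)*√3) - 57053) = 1/((-147 + 15648*√3) - 57053) = 1/(-57200 + 15648*√3)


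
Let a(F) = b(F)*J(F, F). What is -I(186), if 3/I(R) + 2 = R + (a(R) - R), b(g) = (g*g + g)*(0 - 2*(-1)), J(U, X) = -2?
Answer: 3/139130 ≈ 2.1563e-5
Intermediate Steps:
b(g) = 2*g + 2*g**2 (b(g) = (g**2 + g)*(0 + 2) = (g + g**2)*2 = 2*g + 2*g**2)
a(F) = -4*F*(1 + F) (a(F) = (2*F*(1 + F))*(-2) = -4*F*(1 + F))
I(R) = 3/(-2 - 4*R*(1 + R)) (I(R) = 3/(-2 + (R + (-4*R*(1 + R) - R))) = 3/(-2 + (R + (-R - 4*R*(1 + R)))) = 3/(-2 - 4*R*(1 + R)))
-I(186) = -(-3)/(2 + 4*186*(1 + 186)) = -(-3)/(2 + 4*186*187) = -(-3)/(2 + 139128) = -(-3)/139130 = -1*(-3/139130) = 3/139130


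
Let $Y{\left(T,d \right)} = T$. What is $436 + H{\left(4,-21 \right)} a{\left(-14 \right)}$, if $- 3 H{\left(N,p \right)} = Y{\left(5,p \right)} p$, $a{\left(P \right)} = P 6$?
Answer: $-2504$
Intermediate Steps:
$a{\left(P \right)} = 6 P$
$H{\left(N,p \right)} = - \frac{5 p}{3}$
$436 + H{\left(4,-21 \right)} a{\left(-14 \right)} = 436 + \left(- \frac{5}{3}\right) \left(-21\right) 6 \left(-14\right) = 436 + 35 \left(-84\right) = 436 - 2940 = -2504$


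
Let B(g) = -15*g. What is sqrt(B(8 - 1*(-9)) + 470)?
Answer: sqrt(215) ≈ 14.663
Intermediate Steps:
sqrt(B(8 - 1*(-9)) + 470) = sqrt(-15*(8 - 1*(-9)) + 470) = sqrt(-15*(8 + 9) + 470) = sqrt(-15*17 + 470) = sqrt(-255 + 470) = sqrt(215)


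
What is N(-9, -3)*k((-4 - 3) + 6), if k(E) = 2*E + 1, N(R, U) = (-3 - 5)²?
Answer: -64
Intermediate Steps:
N(R, U) = 64 (N(R, U) = (-8)² = 64)
k(E) = 1 + 2*E
N(-9, -3)*k((-4 - 3) + 6) = 64*(1 + 2*((-4 - 3) + 6)) = 64*(1 + 2*(-7 + 6)) = 64*(1 + 2*(-1)) = 64*(1 - 2) = 64*(-1) = -64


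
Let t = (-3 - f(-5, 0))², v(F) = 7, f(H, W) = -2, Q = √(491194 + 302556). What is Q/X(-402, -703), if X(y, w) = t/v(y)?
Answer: 175*√1270 ≈ 6236.5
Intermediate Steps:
Q = 25*√1270 (Q = √793750 = 25*√1270 ≈ 890.93)
t = 1 (t = (-3 - 1*(-2))² = (-3 + 2)² = (-1)² = 1)
X(y, w) = ⅐ (X(y, w) = 1/7 = 1*(⅐) = ⅐)
Q/X(-402, -703) = (25*√1270)/(⅐) = (25*√1270)*7 = 175*√1270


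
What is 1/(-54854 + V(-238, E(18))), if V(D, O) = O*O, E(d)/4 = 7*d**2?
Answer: 1/82246330 ≈ 1.2159e-8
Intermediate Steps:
E(d) = 28*d**2 (E(d) = 4*(7*d**2) = 28*d**2)
V(D, O) = O**2
1/(-54854 + V(-238, E(18))) = 1/(-54854 + (28*18**2)**2) = 1/(-54854 + (28*324)**2) = 1/(-54854 + 9072**2) = 1/(-54854 + 82301184) = 1/82246330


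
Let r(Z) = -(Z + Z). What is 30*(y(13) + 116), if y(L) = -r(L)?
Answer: 4260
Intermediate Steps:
r(Z) = -2*Z
y(L) = 2*L (y(L) = -(-2)*L = 2*L)
30*(y(13) + 116) = 30*(2*13 + 116) = 30*(26 + 116) = 30*142 = 4260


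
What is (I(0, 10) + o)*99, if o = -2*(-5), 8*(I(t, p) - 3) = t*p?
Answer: 1287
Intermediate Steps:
I(t, p) = 3 + p*t/8 (I(t, p) = 3 + (t*p)/8 = 3 + (p*t)/8 = 3 + p*t/8)
o = 10
(I(0, 10) + o)*99 = ((3 + (1/8)*10*0) + 10)*99 = ((3 + 0) + 10)*99 = (3 + 10)*99 = 13*99 = 1287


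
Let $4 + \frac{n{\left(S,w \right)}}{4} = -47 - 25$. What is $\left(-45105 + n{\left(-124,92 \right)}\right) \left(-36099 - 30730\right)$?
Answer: $3034638061$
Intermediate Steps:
$n{\left(S,w \right)} = -304$ ($n{\left(S,w \right)} = -16 + 4 \left(-47 - 25\right) = -16 + 4 \left(-72\right) = -16 - 288 = -304$)
$\left(-45105 + n{\left(-124,92 \right)}\right) \left(-36099 - 30730\right) = \left(-45105 - 304\right) \left(-36099 - 30730\right) = \left(-45409\right) \left(-66829\right) = 3034638061$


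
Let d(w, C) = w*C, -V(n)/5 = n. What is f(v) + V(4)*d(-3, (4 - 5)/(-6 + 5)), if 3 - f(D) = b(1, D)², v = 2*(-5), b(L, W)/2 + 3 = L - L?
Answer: 27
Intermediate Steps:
V(n) = -5*n
b(L, W) = -6 (b(L, W) = -6 + 2*(L - L) = -6 + 2*0 = -6 + 0 = -6)
d(w, C) = C*w
v = -10
f(D) = -33 (f(D) = 3 - 1*(-6)² = 3 - 1*36 = 3 - 36 = -33)
f(v) + V(4)*d(-3, (4 - 5)/(-6 + 5)) = -33 + (-5*4)*(((4 - 5)/(-6 + 5))*(-3)) = -33 - 20*(-1/(-1))*(-3) = -33 - 20*(-1*(-1))*(-3) = -33 - 20*(-3) = -33 + 60 = 27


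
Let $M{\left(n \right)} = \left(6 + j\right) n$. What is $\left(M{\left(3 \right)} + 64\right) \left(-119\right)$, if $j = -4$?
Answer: $-8330$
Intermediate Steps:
$M{\left(n \right)} = 2 n$ ($M{\left(n \right)} = \left(6 - 4\right) n = 2 n$)
$\left(M{\left(3 \right)} + 64\right) \left(-119\right) = \left(2 \cdot 3 + 64\right) \left(-119\right) = \left(6 + 64\right) \left(-119\right) = 70 \left(-119\right) = -8330$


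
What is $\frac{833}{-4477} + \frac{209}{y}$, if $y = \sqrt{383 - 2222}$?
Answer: $- \frac{833}{4477} - \frac{209 i \sqrt{1839}}{1839} \approx -0.18606 - 4.8737 i$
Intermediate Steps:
$y = i \sqrt{1839}$ ($y = \sqrt{-1839} = i \sqrt{1839} \approx 42.884 i$)
$\frac{833}{-4477} + \frac{209}{y} = \frac{833}{-4477} + \frac{209}{i \sqrt{1839}} = 833 \left(- \frac{1}{4477}\right) + 209 \left(- \frac{i \sqrt{1839}}{1839}\right) = - \frac{833}{4477} - \frac{209 i \sqrt{1839}}{1839}$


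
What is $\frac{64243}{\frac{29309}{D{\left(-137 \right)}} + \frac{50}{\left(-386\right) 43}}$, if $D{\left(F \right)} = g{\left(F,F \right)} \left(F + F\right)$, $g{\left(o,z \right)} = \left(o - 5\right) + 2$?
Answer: $\frac{2921676560360}{34610913} \approx 84415.0$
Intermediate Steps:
$g{\left(o,z \right)} = -3 + o$ ($g{\left(o,z \right)} = \left(-5 + o\right) + 2 = -3 + o$)
$D{\left(F \right)} = 2 F \left(-3 + F\right)$ ($D{\left(F \right)} = \left(-3 + F\right) \left(F + F\right) = \left(-3 + F\right) 2 F = 2 F \left(-3 + F\right)$)
$\frac{64243}{\frac{29309}{D{\left(-137 \right)}} + \frac{50}{\left(-386\right) 43}} = \frac{64243}{\frac{29309}{2 \left(-137\right) \left(-3 - 137\right)} + \frac{50}{\left(-386\right) 43}} = \frac{64243}{\frac{29309}{2 \left(-137\right) \left(-140\right)} + \frac{50}{-16598}} = \frac{64243}{\frac{29309}{38360} + 50 \left(- \frac{1}{16598}\right)} = \frac{64243}{29309 \cdot \frac{1}{38360} - \frac{25}{8299}} = \frac{64243}{\frac{4187}{5480} - \frac{25}{8299}} = \frac{64243}{\frac{34610913}{45478520}} = 64243 \cdot \frac{45478520}{34610913} = \frac{2921676560360}{34610913}$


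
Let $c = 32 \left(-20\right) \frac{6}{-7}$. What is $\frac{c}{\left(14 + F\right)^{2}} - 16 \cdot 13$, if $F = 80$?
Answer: $- \frac{3215344}{15463} \approx -207.94$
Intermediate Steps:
$c = \frac{3840}{7}$ ($c = - 640 \cdot 6 \left(- \frac{1}{7}\right) = \left(-640\right) \left(- \frac{6}{7}\right) = \frac{3840}{7} \approx 548.57$)
$\frac{c}{\left(14 + F\right)^{2}} - 16 \cdot 13 = \frac{3840}{7 \left(14 + 80\right)^{2}} - 16 \cdot 13 = \frac{3840}{7 \cdot 94^{2}} - 208 = \frac{3840}{7 \cdot 8836} - 208 = \frac{3840}{7} \cdot \frac{1}{8836} - 208 = \frac{960}{15463} - 208 = - \frac{3215344}{15463}$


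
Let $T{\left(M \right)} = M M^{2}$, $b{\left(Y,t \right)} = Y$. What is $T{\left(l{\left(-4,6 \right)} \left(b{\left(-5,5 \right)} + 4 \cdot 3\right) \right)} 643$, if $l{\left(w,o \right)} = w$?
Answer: $-14115136$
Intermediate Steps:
$T{\left(M \right)} = M^{3}$
$T{\left(l{\left(-4,6 \right)} \left(b{\left(-5,5 \right)} + 4 \cdot 3\right) \right)} 643 = \left(- 4 \left(-5 + 4 \cdot 3\right)\right)^{3} \cdot 643 = \left(- 4 \left(-5 + 12\right)\right)^{3} \cdot 643 = \left(\left(-4\right) 7\right)^{3} \cdot 643 = \left(-28\right)^{3} \cdot 643 = \left(-21952\right) 643 = -14115136$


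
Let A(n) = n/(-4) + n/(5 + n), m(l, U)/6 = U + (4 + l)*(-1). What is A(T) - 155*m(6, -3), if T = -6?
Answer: 24195/2 ≈ 12098.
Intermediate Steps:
m(l, U) = -24 - 6*l + 6*U (m(l, U) = 6*(U + (4 + l)*(-1)) = 6*(U + (-4 - l)) = 6*(-4 + U - l) = -24 - 6*l + 6*U)
A(n) = -n/4 + n/(5 + n) (A(n) = n*(-¼) + n/(5 + n) = -n/4 + n/(5 + n))
A(T) - 155*m(6, -3) = -1*(-6)*(1 - 6)/(20 + 4*(-6)) - 155*(-24 - 6*6 + 6*(-3)) = -1*(-6)*(-5)/(20 - 24) - 155*(-24 - 36 - 18) = -1*(-6)*(-5)/(-4) - 155*(-78) = -1*(-6)*(-¼)*(-5) + 12090 = 15/2 + 12090 = 24195/2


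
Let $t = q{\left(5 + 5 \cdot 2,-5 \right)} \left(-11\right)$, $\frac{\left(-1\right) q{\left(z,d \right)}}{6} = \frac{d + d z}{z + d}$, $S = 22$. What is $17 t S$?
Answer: $-197472$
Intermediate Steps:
$q{\left(z,d \right)} = - \frac{6 \left(d + d z\right)}{d + z}$ ($q{\left(z,d \right)} = - 6 \frac{d + d z}{z + d} = - 6 \frac{d + d z}{d + z} = - \frac{6 \left(d + d z\right)}{d + z}$)
$t = -528$ ($t = \left(-6\right) \left(-5\right) \frac{1}{-5 + \left(5 + 5 \cdot 2\right)} \left(1 + \left(5 + 5 \cdot 2\right)\right) \left(-11\right) = \left(-6\right) \left(-5\right) \frac{1}{-5 + \left(5 + 10\right)} \left(1 + \left(5 + 10\right)\right) \left(-11\right) = \left(-6\right) \left(-5\right) \frac{1}{-5 + 15} \left(1 + 15\right) \left(-11\right) = \left(-6\right) \left(-5\right) \frac{1}{10} \cdot 16 \left(-11\right) = 48 \left(-11\right) = -528$)
$17 t S = 17 \left(-528\right) 22 = \left(-8976\right) 22 = -197472$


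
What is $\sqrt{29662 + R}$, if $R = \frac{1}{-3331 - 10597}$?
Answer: $\frac{\sqrt{1438526790470}}{6964} \approx 172.23$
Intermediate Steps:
$R = - \frac{1}{13928}$ ($R = \frac{1}{-13928} = - \frac{1}{13928} \approx -7.1798 \cdot 10^{-5}$)
$\sqrt{29662 + R} = \sqrt{29662 - \frac{1}{13928}} = \sqrt{\frac{413132335}{13928}} = \frac{\sqrt{1438526790470}}{6964}$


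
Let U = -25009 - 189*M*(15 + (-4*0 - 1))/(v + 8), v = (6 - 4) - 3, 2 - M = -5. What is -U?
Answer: 27655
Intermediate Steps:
M = 7 (M = 2 - 1*(-5) = 2 + 5 = 7)
v = -1 (v = 2 - 3 = -1)
U = -27655 (U = -25009 - 189*7*(15 + (-4*0 - 1))/(-1 + 8) = -25009 - 1323*(15 + (0 - 1))/7 = -25009 - 1323*(15 - 1)*(⅐) = -25009 - 1323*14*(⅐) = -25009 - 1323*2 = -25009 - 1*2646 = -25009 - 2646 = -27655)
-U = -1*(-27655) = 27655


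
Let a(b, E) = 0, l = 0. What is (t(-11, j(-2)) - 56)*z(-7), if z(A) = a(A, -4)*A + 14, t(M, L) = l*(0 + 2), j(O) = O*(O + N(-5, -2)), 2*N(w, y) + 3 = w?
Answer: -784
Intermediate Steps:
N(w, y) = -3/2 + w/2
j(O) = O*(-4 + O) (j(O) = O*(O + (-3/2 + (1/2)*(-5))) = O*(O + (-3/2 - 5/2)) = O*(O - 4) = O*(-4 + O))
t(M, L) = 0 (t(M, L) = 0*(0 + 2) = 0*2 = 0)
z(A) = 14 (z(A) = 0*A + 14 = 0 + 14 = 14)
(t(-11, j(-2)) - 56)*z(-7) = (0 - 56)*14 = -56*14 = -784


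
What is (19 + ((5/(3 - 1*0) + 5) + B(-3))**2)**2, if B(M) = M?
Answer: 85264/81 ≈ 1052.6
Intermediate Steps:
(19 + ((5/(3 - 1*0) + 5) + B(-3))**2)**2 = (19 + ((5/(3 - 1*0) + 5) - 3)**2)**2 = (19 + ((5/(3 + 0) + 5) - 3)**2)**2 = (19 + ((5/3 + 5) - 3)**2)**2 = (19 + (20/3 - 3)**2)**2 = (19 + (11/3)**2)**2 = (19 + 121/9)**2 = (292/9)**2 = 85264/81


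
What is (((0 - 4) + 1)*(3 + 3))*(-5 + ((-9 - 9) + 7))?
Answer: 288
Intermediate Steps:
(((0 - 4) + 1)*(3 + 3))*(-5 + ((-9 - 9) + 7)) = ((-4 + 1)*6)*(-5 + (-18 + 7)) = (-3*6)*(-5 - 11) = -18*(-16) = 288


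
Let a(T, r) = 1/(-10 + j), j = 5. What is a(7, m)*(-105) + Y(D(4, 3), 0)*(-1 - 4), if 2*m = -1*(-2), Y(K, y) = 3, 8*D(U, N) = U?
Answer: 6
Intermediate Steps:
D(U, N) = U/8
m = 1 (m = (-1*(-2))/2 = (½)*2 = 1)
a(T, r) = -⅕ (a(T, r) = 1/(-10 + 5) = 1/(-5) = -⅕)
a(7, m)*(-105) + Y(D(4, 3), 0)*(-1 - 4) = -⅕*(-105) + 3*(-1 - 4) = 21 + 3*(-5) = 21 - 15 = 6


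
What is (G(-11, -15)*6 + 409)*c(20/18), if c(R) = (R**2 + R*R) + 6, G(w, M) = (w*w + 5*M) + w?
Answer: 424634/81 ≈ 5242.4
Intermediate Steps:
G(w, M) = w + w**2 + 5*M (G(w, M) = (w**2 + 5*M) + w = w + w**2 + 5*M)
c(R) = 6 + 2*R**2 (c(R) = (R**2 + R**2) + 6 = 2*R**2 + 6 = 6 + 2*R**2)
(G(-11, -15)*6 + 409)*c(20/18) = ((-11 + (-11)**2 + 5*(-15))*6 + 409)*(6 + 2*(20/18)**2) = ((-11 + 121 - 75)*6 + 409)*(6 + 2*(20*(1/18))**2) = (35*6 + 409)*(6 + 2*(10/9)**2) = (210 + 409)*(6 + 2*(100/81)) = 619*(6 + 200/81) = 619*(686/81) = 424634/81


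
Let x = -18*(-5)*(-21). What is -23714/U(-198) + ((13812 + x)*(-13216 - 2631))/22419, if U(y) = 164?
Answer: -99106369/11562 ≈ -8571.7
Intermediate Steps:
x = -1890 (x = 90*(-21) = -1890)
-23714/U(-198) + ((13812 + x)*(-13216 - 2631))/22419 = -23714/164 + ((13812 - 1890)*(-13216 - 2631))/22419 = -23714*1/164 + (11922*(-15847))*(1/22419) = -11857/82 - 188927934*1/22419 = -11857/82 - 1188226/141 = -99106369/11562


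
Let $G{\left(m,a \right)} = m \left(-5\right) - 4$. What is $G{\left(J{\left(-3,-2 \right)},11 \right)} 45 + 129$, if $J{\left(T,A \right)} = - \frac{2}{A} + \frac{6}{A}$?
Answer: $399$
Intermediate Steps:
$J{\left(T,A \right)} = \frac{4}{A}$
$G{\left(m,a \right)} = -4 - 5 m$ ($G{\left(m,a \right)} = - 5 m - 4 = -4 - 5 m$)
$G{\left(J{\left(-3,-2 \right)},11 \right)} 45 + 129 = \left(-4 - 5 \frac{4}{-2}\right) 45 + 129 = \left(-4 - 5 \cdot 4 \left(- \frac{1}{2}\right)\right) 45 + 129 = \left(-4 - -10\right) 45 + 129 = \left(-4 + 10\right) 45 + 129 = 6 \cdot 45 + 129 = 270 + 129 = 399$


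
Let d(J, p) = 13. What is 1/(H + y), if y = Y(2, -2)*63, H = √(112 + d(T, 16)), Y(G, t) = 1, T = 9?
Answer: 63/3844 - 5*√5/3844 ≈ 0.013481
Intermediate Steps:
H = 5*√5 (H = √(112 + 13) = √125 = 5*√5 ≈ 11.180)
y = 63 (y = 1*63 = 63)
1/(H + y) = 1/(5*√5 + 63) = 1/(63 + 5*√5)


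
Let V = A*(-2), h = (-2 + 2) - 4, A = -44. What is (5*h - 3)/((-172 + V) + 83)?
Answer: 23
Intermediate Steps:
h = -4 (h = 0 - 4 = -4)
V = 88 (V = -44*(-2) = 88)
(5*h - 3)/((-172 + V) + 83) = (5*(-4) - 3)/((-172 + 88) + 83) = (-20 - 3)/(-84 + 83) = -23/(-1) = -23*(-1) = 23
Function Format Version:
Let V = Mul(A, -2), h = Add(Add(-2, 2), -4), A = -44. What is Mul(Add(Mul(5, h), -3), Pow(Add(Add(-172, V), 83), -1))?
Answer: 23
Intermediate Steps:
h = -4 (h = Add(0, -4) = -4)
V = 88 (V = Mul(-44, -2) = 88)
Mul(Add(Mul(5, h), -3), Pow(Add(Add(-172, V), 83), -1)) = Mul(Add(Mul(5, -4), -3), Pow(Add(Add(-172, 88), 83), -1)) = Mul(Add(-20, -3), Pow(Add(-84, 83), -1)) = Mul(-23, Pow(-1, -1)) = Mul(-23, -1) = 23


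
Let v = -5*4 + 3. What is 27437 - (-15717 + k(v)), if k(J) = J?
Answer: 43171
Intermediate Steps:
v = -17 (v = -20 + 3 = -17)
27437 - (-15717 + k(v)) = 27437 - (-15717 - 17) = 27437 - 1*(-15734) = 27437 + 15734 = 43171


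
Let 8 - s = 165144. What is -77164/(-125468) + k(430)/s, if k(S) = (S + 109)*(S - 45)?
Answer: -3323484429/5179820912 ≈ -0.64162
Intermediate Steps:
s = -165136 (s = 8 - 1*165144 = 8 - 165144 = -165136)
k(S) = (-45 + S)*(109 + S) (k(S) = (109 + S)*(-45 + S) = (-45 + S)*(109 + S))
-77164/(-125468) + k(430)/s = -77164/(-125468) + (-4905 + 430² + 64*430)/(-165136) = -77164*(-1/125468) + (-4905 + 184900 + 27520)*(-1/165136) = 19291/31367 + 207515*(-1/165136) = 19291/31367 - 207515/165136 = -3323484429/5179820912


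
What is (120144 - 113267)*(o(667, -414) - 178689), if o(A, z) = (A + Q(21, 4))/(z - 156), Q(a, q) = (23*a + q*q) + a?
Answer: -700449387209/570 ≈ -1.2289e+9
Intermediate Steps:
Q(a, q) = q² + 24*a (Q(a, q) = (23*a + q²) + a = (q² + 23*a) + a = q² + 24*a)
o(A, z) = (520 + A)/(-156 + z) (o(A, z) = (A + (4² + 24*21))/(z - 156) = (A + (16 + 504))/(-156 + z) = (A + 520)/(-156 + z) = (520 + A)/(-156 + z))
(120144 - 113267)*(o(667, -414) - 178689) = (120144 - 113267)*((520 + 667)/(-156 - 414) - 178689) = 6877*(1187/(-570) - 178689) = 6877*(-1/570*1187 - 178689) = 6877*(-1187/570 - 178689) = 6877*(-101853917/570) = -700449387209/570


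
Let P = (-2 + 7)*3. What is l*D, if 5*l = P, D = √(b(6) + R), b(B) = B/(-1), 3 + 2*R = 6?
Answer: 9*I*√2/2 ≈ 6.364*I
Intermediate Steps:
R = 3/2 (R = -3/2 + (½)*6 = -3/2 + 3 = 3/2 ≈ 1.5000)
P = 15 (P = 5*3 = 15)
b(B) = -B (b(B) = B*(-1) = -B)
D = 3*I*√2/2 (D = √(-1*6 + 3/2) = √(-6 + 3/2) = √(-9/2) = 3*I*√2/2 ≈ 2.1213*I)
l = 3 (l = (⅕)*15 = 3)
l*D = 3*(3*I*√2/2) = 9*I*√2/2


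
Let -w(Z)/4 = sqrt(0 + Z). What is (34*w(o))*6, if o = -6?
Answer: -816*I*sqrt(6) ≈ -1998.8*I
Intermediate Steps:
w(Z) = -4*sqrt(Z) (w(Z) = -4*sqrt(0 + Z) = -4*sqrt(Z))
(34*w(o))*6 = (34*(-4*I*sqrt(6)))*6 = -136*I*sqrt(6)*6 = -816*I*sqrt(6)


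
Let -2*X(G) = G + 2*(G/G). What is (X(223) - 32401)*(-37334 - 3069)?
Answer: 2627285881/2 ≈ 1.3136e+9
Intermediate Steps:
X(G) = -1 - G/2 (X(G) = -(G + 2*(G/G))/2 = -(G + 2*1)/2 = -(G + 2)/2 = -(2 + G)/2 = -1 - G/2)
(X(223) - 32401)*(-37334 - 3069) = ((-1 - ½*223) - 32401)*(-37334 - 3069) = ((-1 - 223/2) - 32401)*(-40403) = (-225/2 - 32401)*(-40403) = -65027/2*(-40403) = 2627285881/2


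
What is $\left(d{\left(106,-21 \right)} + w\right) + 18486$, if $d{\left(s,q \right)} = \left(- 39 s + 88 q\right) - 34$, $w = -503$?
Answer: $11967$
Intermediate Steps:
$d{\left(s,q \right)} = -34 - 39 s + 88 q$
$\left(d{\left(106,-21 \right)} + w\right) + 18486 = \left(\left(-34 - 4134 + 88 \left(-21\right)\right) - 503\right) + 18486 = \left(\left(-34 - 4134 - 1848\right) - 503\right) + 18486 = \left(-6016 - 503\right) + 18486 = -6519 + 18486 = 11967$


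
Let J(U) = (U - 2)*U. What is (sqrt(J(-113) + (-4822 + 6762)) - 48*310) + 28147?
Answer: 13267 + sqrt(14935) ≈ 13389.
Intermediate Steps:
J(U) = U*(-2 + U) (J(U) = (-2 + U)*U = U*(-2 + U))
(sqrt(J(-113) + (-4822 + 6762)) - 48*310) + 28147 = (sqrt(-113*(-2 - 113) + (-4822 + 6762)) - 48*310) + 28147 = (sqrt(-113*(-115) + 1940) - 14880) + 28147 = (sqrt(12995 + 1940) - 14880) + 28147 = (sqrt(14935) - 14880) + 28147 = (-14880 + sqrt(14935)) + 28147 = 13267 + sqrt(14935)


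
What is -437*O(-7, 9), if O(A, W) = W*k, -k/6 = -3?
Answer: -70794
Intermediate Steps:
k = 18 (k = -6*(-3) = 18)
O(A, W) = 18*W (O(A, W) = W*18 = 18*W)
-437*O(-7, 9) = -7866*9 = -437*162 = -70794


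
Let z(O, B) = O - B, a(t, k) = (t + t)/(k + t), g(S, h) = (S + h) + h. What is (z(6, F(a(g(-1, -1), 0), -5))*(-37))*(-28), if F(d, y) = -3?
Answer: 9324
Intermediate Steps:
g(S, h) = S + 2*h
a(t, k) = 2*t/(k + t) (a(t, k) = (2*t)/(k + t) = 2*t/(k + t))
(z(6, F(a(g(-1, -1), 0), -5))*(-37))*(-28) = ((6 - 1*(-3))*(-37))*(-28) = ((6 + 3)*(-37))*(-28) = (9*(-37))*(-28) = -333*(-28) = 9324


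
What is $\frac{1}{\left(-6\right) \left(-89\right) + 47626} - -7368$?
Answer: $\frac{354842881}{48160} \approx 7368.0$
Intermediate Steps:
$\frac{1}{\left(-6\right) \left(-89\right) + 47626} - -7368 = \frac{1}{534 + 47626} + 7368 = \frac{1}{48160} + 7368 = \frac{354842881}{48160}$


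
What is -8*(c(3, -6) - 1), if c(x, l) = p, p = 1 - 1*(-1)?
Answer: -8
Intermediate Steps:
p = 2 (p = 1 + 1 = 2)
c(x, l) = 2
-8*(c(3, -6) - 1) = -8*(2 - 1) = -8*1 = -8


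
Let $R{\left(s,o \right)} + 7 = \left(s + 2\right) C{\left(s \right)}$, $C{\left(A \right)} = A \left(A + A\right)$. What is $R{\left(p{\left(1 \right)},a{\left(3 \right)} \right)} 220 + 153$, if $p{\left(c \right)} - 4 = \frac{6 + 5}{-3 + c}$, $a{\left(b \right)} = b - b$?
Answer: $-892$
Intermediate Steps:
$a{\left(b \right)} = 0$
$C{\left(A \right)} = 2 A^{2}$ ($C{\left(A \right)} = A 2 A = 2 A^{2}$)
$p{\left(c \right)} = 4 + \frac{11}{-3 + c}$ ($p{\left(c \right)} = 4 + \frac{6 + 5}{-3 + c} = 4 + \frac{11}{-3 + c}$)
$R{\left(s,o \right)} = -7 + 2 s^{2} \left(2 + s\right)$ ($R{\left(s,o \right)} = -7 + \left(s + 2\right) 2 s^{2} = -7 + \left(2 + s\right) 2 s^{2} = -7 + 2 s^{2} \left(2 + s\right)$)
$R{\left(p{\left(1 \right)},a{\left(3 \right)} \right)} 220 + 153 = \left(-7 + 2 \left(\frac{-1 + 4 \cdot 1}{-3 + 1}\right)^{3} + 4 \left(\frac{-1 + 4 \cdot 1}{-3 + 1}\right)^{2}\right) 220 + 153 = \left(-7 + 2 \left(\frac{-1 + 4}{-2}\right)^{3} + 4 \left(\frac{-1 + 4}{-2}\right)^{2}\right) 220 + 153 = \left(-7 + 2 \left(\left(- \frac{1}{2}\right) 3\right)^{3} + 4 \left(\left(- \frac{1}{2}\right) 3\right)^{2}\right) 220 + 153 = \left(-7 + 2 \left(- \frac{3}{2}\right)^{3} + 4 \left(- \frac{3}{2}\right)^{2}\right) 220 + 153 = \left(-7 + 2 \left(- \frac{27}{8}\right) + 4 \cdot \frac{9}{4}\right) 220 + 153 = \left(-7 - \frac{27}{4} + 9\right) 220 + 153 = \left(- \frac{19}{4}\right) 220 + 153 = -1045 + 153 = -892$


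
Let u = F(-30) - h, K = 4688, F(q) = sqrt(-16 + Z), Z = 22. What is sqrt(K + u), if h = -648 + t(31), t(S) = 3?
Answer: sqrt(5333 + sqrt(6)) ≈ 73.044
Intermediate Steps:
h = -645 (h = -648 + 3 = -645)
F(q) = sqrt(6) (F(q) = sqrt(-16 + 22) = sqrt(6))
u = 645 + sqrt(6) (u = sqrt(6) - 1*(-645) = sqrt(6) + 645 = 645 + sqrt(6) ≈ 647.45)
sqrt(K + u) = sqrt(4688 + (645 + sqrt(6))) = sqrt(5333 + sqrt(6))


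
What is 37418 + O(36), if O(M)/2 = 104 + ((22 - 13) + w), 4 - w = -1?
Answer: 37654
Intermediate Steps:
w = 5 (w = 4 - 1*(-1) = 4 + 1 = 5)
O(M) = 236 (O(M) = 2*(104 + ((22 - 13) + 5)) = 2*(104 + (9 + 5)) = 2*(104 + 14) = 2*118 = 236)
37418 + O(36) = 37418 + 236 = 37654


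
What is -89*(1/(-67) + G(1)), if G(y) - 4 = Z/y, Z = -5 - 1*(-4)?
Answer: -17800/67 ≈ -265.67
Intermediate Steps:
Z = -1 (Z = -5 + 4 = -1)
G(y) = 4 - 1/y
-89*(1/(-67) + G(1)) = -89*(1/(-67) + (4 - 1/1)) = -89*(-1/67 + (4 - 1*1)) = -89*(-1/67 + (4 - 1)) = -89*(-1/67 + 3) = -89*200/67 = -17800/67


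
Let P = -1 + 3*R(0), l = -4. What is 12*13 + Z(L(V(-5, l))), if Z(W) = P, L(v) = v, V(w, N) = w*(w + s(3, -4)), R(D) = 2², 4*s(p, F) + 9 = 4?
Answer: 167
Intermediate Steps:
s(p, F) = -5/4 (s(p, F) = -9/4 + (¼)*4 = -9/4 + 1 = -5/4)
R(D) = 4
P = 11 (P = -1 + 3*4 = -1 + 12 = 11)
V(w, N) = w*(-5/4 + w) (V(w, N) = w*(w - 5/4) = w*(-5/4 + w))
Z(W) = 11
12*13 + Z(L(V(-5, l))) = 12*13 + 11 = 156 + 11 = 167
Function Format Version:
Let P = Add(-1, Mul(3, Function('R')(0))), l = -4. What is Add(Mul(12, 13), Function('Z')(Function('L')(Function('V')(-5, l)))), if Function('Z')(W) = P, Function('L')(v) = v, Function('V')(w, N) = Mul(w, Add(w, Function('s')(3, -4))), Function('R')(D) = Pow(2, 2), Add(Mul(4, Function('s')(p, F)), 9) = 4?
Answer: 167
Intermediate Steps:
Function('s')(p, F) = Rational(-5, 4) (Function('s')(p, F) = Add(Rational(-9, 4), Mul(Rational(1, 4), 4)) = Add(Rational(-9, 4), 1) = Rational(-5, 4))
Function('R')(D) = 4
P = 11 (P = Add(-1, Mul(3, 4)) = Add(-1, 12) = 11)
Function('V')(w, N) = Mul(w, Add(Rational(-5, 4), w)) (Function('V')(w, N) = Mul(w, Add(w, Rational(-5, 4))) = Mul(w, Add(Rational(-5, 4), w)))
Function('Z')(W) = 11
Add(Mul(12, 13), Function('Z')(Function('L')(Function('V')(-5, l)))) = Add(Mul(12, 13), 11) = Add(156, 11) = 167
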